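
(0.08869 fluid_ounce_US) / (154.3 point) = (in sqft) 0.0005187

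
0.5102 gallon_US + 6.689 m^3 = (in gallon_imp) 1472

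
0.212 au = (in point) 8.99e+13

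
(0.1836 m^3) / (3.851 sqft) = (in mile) 0.0003189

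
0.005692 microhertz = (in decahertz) 5.692e-10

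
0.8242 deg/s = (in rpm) 0.1374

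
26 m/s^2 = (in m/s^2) 26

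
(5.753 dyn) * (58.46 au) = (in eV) 3.14e+27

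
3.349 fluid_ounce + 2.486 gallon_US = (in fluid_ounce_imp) 334.7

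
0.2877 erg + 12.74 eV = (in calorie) 6.876e-09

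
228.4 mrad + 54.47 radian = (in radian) 54.7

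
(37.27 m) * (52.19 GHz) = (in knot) 3.781e+12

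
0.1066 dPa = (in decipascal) 0.1066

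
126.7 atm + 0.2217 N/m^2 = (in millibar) 1.284e+05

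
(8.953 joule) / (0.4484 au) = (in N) 1.335e-10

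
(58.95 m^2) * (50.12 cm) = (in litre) 2.955e+04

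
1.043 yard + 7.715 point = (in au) 6.393e-12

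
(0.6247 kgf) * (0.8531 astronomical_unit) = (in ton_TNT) 186.9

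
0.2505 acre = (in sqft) 1.091e+04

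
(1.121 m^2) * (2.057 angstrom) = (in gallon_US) 6.092e-08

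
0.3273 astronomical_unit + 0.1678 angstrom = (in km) 4.896e+07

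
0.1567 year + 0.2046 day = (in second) 4.959e+06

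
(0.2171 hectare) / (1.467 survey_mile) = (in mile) 0.0005714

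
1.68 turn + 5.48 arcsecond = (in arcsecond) 2.177e+06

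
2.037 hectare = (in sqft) 2.193e+05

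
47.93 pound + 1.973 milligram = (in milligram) 2.174e+07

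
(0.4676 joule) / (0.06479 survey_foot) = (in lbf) 5.323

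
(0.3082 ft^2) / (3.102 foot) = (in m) 0.03028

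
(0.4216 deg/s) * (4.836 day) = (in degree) 1.762e+05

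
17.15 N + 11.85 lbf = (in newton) 69.86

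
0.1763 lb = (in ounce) 2.821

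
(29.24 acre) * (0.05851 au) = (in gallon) 2.736e+17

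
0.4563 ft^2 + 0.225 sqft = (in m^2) 0.06329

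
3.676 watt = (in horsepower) 0.00493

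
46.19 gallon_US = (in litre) 174.8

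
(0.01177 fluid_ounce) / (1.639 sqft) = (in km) 2.286e-09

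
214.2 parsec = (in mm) 6.61e+21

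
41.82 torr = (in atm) 0.05503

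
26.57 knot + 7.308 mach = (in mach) 7.348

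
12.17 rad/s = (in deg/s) 697.3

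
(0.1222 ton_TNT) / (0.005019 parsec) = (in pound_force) 7.422e-07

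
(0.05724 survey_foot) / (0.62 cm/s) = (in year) 8.923e-08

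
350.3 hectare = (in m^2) 3.503e+06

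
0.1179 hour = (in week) 0.0007018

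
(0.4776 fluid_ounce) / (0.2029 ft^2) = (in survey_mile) 4.656e-07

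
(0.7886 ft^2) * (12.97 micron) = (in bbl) 5.977e-06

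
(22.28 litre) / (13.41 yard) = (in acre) 4.49e-07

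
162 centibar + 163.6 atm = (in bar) 167.4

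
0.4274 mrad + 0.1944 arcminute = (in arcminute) 1.664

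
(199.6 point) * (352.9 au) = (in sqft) 4.001e+13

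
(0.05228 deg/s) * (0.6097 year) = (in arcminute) 6.031e+07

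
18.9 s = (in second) 18.9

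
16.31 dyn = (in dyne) 16.31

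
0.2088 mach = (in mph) 159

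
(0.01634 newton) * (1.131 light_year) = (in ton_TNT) 4.179e+04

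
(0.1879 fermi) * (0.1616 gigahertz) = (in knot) 5.902e-08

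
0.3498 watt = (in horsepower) 0.0004691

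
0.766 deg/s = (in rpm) 0.1277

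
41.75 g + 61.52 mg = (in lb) 0.09218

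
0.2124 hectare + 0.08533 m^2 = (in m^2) 2124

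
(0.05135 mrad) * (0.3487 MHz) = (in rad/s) 17.91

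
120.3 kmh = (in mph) 74.75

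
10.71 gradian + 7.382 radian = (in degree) 432.6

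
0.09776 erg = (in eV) 6.102e+10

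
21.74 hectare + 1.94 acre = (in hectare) 22.53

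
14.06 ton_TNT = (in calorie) 1.406e+10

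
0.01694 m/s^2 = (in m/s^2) 0.01694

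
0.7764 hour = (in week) 0.004621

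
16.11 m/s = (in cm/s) 1611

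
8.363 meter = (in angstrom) 8.363e+10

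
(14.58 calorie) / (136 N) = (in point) 1271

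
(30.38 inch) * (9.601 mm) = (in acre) 1.831e-06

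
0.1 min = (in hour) 0.001667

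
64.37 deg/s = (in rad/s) 1.123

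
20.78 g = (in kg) 0.02078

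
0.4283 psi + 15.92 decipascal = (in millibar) 29.55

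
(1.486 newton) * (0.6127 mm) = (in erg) 9105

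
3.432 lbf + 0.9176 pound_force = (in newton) 19.35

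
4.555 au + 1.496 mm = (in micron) 6.814e+17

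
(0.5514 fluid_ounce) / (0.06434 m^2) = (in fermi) 2.534e+11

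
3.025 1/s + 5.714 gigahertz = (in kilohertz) 5.714e+06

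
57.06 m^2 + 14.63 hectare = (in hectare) 14.64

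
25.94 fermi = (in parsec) 8.407e-31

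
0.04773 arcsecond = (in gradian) 1.473e-05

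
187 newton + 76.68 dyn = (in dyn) 1.87e+07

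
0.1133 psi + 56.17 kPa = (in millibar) 569.5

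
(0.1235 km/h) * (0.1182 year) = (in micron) 1.279e+11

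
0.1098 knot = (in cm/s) 5.649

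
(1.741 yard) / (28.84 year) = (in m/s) 1.75e-09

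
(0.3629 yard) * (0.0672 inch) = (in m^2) 0.0005664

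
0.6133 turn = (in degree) 220.8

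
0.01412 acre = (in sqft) 615.1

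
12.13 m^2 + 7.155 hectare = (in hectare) 7.156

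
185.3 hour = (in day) 7.721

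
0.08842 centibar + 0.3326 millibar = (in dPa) 1217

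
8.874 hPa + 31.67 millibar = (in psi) 0.588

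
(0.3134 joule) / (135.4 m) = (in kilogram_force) 0.000236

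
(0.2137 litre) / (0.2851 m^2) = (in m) 0.0007496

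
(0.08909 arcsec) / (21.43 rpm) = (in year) 6.103e-15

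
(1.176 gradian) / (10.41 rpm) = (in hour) 4.707e-06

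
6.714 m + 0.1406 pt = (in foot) 22.03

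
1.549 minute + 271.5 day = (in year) 0.7438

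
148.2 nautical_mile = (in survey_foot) 9.005e+05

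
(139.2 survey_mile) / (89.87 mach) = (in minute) 0.122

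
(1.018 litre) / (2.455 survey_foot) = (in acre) 3.362e-07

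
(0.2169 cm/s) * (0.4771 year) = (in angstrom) 3.263e+14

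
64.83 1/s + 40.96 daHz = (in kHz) 0.4744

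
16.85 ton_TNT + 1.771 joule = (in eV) 4.4e+29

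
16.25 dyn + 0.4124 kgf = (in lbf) 0.9092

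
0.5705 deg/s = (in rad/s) 0.009957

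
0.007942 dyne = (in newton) 7.942e-08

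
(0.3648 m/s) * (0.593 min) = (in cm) 1298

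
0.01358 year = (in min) 7138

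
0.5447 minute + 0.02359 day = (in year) 6.567e-05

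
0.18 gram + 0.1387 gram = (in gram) 0.3187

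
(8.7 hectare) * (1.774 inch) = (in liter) 3.92e+06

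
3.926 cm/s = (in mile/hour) 0.08782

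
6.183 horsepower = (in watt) 4611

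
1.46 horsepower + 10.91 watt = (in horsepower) 1.475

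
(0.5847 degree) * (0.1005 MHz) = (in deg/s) 5.876e+04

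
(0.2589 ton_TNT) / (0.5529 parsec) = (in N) 6.349e-08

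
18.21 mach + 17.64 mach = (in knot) 2.373e+04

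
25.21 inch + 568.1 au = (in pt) 2.409e+17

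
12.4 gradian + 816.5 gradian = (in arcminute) 4.476e+04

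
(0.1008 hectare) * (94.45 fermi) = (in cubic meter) 9.521e-11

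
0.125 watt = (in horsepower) 0.0001676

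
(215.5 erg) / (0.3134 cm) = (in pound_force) 0.001546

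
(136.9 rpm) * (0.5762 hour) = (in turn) 4733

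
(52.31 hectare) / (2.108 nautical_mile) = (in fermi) 1.34e+17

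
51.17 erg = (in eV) 3.194e+13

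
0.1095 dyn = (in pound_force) 2.462e-07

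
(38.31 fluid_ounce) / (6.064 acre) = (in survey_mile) 2.869e-11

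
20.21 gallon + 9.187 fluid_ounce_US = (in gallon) 20.28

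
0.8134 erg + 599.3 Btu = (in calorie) 1.511e+05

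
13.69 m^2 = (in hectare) 0.001369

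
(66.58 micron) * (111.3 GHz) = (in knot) 1.44e+07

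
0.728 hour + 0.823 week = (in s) 5.004e+05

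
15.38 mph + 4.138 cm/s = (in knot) 13.45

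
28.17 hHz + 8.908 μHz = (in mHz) 2.817e+06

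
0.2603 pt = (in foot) 0.0003013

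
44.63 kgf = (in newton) 437.7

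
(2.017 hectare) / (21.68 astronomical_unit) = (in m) 6.219e-09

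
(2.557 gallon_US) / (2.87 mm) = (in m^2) 3.373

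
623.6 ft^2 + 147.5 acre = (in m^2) 5.97e+05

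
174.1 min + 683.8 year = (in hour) 5.99e+06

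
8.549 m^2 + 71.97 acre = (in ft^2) 3.135e+06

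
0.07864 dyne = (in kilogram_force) 8.019e-08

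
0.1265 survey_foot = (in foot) 0.1265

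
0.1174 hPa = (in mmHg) 0.08806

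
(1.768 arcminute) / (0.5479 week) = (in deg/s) 8.892e-08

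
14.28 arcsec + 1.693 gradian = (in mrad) 26.66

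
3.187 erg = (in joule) 3.187e-07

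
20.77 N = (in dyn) 2.077e+06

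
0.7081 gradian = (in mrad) 11.12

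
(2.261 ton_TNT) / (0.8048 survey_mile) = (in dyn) 7.304e+11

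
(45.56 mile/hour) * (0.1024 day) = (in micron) 1.802e+11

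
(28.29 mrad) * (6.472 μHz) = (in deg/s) 1.049e-05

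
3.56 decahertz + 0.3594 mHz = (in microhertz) 3.56e+07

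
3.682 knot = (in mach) 0.005563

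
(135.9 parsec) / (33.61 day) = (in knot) 2.807e+12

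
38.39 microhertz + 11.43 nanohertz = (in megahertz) 3.84e-11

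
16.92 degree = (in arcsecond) 6.091e+04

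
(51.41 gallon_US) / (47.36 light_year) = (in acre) 1.073e-22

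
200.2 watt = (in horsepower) 0.2685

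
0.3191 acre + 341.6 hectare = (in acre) 844.4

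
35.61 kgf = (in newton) 349.2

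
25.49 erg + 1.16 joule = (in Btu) 0.001099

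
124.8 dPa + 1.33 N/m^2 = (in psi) 0.002003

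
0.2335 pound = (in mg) 1.059e+05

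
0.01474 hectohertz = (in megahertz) 1.474e-06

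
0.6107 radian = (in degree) 34.99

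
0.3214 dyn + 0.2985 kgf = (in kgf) 0.2985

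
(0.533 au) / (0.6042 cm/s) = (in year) 4.185e+05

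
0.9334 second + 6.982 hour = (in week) 0.04156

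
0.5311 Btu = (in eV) 3.497e+21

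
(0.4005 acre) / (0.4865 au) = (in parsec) 7.217e-25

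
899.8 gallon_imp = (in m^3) 4.091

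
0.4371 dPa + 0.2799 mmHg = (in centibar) 0.03736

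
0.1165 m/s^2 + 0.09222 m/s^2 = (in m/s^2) 0.2087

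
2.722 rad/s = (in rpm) 25.99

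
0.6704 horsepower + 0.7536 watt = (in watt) 500.7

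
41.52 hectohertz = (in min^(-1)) 2.491e+05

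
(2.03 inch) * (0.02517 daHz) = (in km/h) 0.04672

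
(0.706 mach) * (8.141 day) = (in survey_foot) 5.548e+08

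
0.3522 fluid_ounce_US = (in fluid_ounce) 0.3522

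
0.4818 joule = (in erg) 4.818e+06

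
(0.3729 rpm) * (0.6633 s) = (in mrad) 25.9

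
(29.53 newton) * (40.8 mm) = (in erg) 1.205e+07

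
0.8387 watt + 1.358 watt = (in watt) 2.197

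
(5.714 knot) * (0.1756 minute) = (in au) 2.07e-10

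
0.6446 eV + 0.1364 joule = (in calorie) 0.0326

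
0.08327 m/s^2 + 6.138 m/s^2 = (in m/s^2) 6.221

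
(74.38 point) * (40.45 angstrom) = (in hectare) 1.061e-14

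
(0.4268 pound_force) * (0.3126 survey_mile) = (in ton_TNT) 2.283e-07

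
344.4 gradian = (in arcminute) 1.86e+04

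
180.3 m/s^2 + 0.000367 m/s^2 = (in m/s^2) 180.3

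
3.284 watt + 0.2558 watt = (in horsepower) 0.004747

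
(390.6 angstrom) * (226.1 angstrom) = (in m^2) 8.831e-16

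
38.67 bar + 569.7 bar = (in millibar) 6.084e+05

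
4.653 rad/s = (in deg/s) 266.6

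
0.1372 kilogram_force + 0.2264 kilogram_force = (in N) 3.566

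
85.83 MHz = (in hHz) 8.583e+05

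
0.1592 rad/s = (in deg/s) 9.121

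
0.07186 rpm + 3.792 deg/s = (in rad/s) 0.07371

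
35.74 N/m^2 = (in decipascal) 357.4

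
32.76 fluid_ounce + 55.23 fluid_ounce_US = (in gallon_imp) 0.5724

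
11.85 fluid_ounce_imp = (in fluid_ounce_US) 11.39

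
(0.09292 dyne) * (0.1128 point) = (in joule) 3.698e-11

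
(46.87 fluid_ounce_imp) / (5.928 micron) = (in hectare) 0.02246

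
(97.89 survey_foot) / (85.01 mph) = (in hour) 0.0002181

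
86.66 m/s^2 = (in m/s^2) 86.66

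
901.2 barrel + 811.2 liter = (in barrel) 906.3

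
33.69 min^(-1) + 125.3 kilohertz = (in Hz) 1.253e+05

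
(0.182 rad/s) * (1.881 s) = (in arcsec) 7.061e+04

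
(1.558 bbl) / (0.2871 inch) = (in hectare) 0.003397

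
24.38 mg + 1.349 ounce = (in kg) 0.03827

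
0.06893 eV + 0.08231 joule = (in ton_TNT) 1.967e-11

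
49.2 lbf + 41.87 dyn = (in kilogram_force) 22.32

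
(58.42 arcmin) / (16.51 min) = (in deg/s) 0.0009829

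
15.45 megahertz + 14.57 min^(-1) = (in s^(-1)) 1.545e+07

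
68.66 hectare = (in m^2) 6.866e+05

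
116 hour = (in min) 6960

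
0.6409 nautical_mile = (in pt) 3.365e+06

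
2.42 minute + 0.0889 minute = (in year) 4.773e-06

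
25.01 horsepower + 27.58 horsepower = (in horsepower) 52.59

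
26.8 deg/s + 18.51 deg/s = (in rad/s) 0.7908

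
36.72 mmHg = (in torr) 36.72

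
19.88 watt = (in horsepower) 0.02666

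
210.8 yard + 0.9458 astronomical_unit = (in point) 4.011e+14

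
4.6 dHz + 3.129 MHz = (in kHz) 3129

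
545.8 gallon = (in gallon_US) 545.8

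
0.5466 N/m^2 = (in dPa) 5.466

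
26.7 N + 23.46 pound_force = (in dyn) 1.311e+07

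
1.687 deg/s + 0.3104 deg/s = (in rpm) 0.3329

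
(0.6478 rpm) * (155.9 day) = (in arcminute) 3.141e+09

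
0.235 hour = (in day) 0.009792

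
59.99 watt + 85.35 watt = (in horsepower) 0.1949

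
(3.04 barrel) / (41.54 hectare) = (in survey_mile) 7.23e-10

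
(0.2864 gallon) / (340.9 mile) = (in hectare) 1.976e-13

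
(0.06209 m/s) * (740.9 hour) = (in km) 165.6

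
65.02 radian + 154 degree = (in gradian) 4310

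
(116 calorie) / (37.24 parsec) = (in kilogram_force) 4.307e-17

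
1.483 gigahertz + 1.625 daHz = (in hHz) 1.483e+07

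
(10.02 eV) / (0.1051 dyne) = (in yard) 1.67e-12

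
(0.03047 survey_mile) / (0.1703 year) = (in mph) 2.042e-05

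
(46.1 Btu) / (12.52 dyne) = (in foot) 1.275e+09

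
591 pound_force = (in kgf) 268.1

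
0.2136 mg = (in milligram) 0.2136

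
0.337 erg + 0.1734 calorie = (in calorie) 0.1734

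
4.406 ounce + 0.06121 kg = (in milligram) 1.861e+05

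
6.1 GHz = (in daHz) 6.1e+08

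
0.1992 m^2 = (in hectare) 1.992e-05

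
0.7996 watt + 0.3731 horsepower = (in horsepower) 0.3742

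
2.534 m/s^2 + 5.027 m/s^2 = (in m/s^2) 7.561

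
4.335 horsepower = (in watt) 3233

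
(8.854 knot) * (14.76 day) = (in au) 3.883e-05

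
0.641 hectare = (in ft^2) 6.9e+04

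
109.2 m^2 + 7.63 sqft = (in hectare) 0.01099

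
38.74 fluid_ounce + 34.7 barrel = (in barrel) 34.71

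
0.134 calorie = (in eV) 3.499e+18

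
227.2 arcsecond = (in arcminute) 3.787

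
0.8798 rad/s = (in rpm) 8.401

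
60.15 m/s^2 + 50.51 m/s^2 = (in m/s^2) 110.7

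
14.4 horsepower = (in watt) 1.074e+04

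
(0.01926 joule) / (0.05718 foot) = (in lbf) 0.2484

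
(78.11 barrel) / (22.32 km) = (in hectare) 5.564e-08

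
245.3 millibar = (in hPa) 245.3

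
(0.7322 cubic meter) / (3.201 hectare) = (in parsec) 7.413e-22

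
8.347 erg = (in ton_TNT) 1.995e-16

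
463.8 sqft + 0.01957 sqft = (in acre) 0.01065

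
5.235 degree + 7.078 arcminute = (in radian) 0.09343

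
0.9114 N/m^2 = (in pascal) 0.9114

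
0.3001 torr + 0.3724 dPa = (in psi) 0.005808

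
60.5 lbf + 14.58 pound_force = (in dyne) 3.34e+07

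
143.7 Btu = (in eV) 9.463e+23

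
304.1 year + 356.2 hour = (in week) 1.586e+04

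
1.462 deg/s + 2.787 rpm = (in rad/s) 0.3174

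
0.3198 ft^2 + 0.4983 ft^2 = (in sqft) 0.8181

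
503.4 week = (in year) 9.654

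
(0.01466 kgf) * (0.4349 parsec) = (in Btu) 1.829e+12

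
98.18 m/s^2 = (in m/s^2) 98.18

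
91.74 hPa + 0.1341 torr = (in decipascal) 9.192e+04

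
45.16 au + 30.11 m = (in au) 45.16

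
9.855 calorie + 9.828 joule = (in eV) 3.187e+20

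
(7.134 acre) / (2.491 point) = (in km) 3.285e+04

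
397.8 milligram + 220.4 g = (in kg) 0.2208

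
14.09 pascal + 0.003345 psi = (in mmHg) 0.2787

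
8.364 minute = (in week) 0.0008298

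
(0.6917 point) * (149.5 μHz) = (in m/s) 3.648e-08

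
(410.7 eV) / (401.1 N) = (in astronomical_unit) 1.097e-30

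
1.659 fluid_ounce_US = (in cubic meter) 4.906e-05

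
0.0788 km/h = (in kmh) 0.0788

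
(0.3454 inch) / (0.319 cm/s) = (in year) 8.721e-08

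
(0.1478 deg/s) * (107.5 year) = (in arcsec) 1.804e+12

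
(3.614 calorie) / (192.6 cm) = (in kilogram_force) 0.8006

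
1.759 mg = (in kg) 1.759e-06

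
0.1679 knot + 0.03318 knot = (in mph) 0.2314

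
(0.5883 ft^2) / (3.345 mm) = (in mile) 0.01015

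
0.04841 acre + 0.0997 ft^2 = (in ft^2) 2109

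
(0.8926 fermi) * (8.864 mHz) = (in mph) 1.77e-17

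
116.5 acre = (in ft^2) 5.075e+06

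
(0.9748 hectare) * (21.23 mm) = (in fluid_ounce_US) 6.998e+06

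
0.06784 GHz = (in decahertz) 6.784e+06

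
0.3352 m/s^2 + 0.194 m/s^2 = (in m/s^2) 0.5292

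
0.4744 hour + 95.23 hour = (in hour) 95.7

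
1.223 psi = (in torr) 63.25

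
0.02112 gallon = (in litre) 0.07995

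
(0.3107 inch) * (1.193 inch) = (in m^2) 0.0002391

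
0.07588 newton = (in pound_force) 0.01706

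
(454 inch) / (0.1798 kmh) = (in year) 7.321e-06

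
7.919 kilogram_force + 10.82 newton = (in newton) 88.48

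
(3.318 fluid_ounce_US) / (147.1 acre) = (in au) 1.102e-21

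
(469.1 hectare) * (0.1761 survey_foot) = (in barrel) 1.584e+06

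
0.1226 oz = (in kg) 0.003476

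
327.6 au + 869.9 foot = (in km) 4.901e+10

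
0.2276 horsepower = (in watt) 169.7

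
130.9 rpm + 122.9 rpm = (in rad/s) 26.58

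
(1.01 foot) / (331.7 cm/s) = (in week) 1.535e-07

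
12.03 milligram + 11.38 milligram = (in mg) 23.41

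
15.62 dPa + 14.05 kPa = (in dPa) 1.405e+05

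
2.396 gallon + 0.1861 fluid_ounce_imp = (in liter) 9.075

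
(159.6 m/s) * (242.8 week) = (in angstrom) 2.344e+20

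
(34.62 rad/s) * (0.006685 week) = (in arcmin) 4.812e+08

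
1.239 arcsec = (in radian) 6.007e-06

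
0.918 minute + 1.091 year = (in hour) 9557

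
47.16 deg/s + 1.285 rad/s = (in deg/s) 120.8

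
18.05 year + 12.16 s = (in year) 18.05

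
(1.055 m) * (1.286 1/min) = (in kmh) 0.0814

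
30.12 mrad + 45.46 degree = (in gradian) 52.43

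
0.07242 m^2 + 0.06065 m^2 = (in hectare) 1.331e-05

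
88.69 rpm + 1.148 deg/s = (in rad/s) 9.308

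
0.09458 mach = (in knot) 62.6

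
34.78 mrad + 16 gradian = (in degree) 16.39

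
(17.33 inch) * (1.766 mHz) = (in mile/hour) 0.001739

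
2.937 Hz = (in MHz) 2.937e-06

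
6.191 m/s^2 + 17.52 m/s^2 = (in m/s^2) 23.71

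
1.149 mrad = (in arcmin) 3.95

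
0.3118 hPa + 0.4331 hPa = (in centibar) 0.07449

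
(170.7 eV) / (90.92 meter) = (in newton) 3.008e-19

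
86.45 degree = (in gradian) 96.06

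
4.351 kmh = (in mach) 0.00355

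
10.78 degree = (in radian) 0.1881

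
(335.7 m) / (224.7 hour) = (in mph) 0.0009283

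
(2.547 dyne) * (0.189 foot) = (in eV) 9.158e+12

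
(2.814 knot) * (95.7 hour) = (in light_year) 5.272e-11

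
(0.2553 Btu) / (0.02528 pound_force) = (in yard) 2620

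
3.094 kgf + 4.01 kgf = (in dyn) 6.967e+06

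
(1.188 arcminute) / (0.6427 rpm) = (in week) 8.49e-09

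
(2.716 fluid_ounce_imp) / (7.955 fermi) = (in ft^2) 1.044e+11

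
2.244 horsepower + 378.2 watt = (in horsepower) 2.751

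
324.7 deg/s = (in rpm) 54.12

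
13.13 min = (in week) 0.001303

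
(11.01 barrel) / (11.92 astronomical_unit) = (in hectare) 9.816e-17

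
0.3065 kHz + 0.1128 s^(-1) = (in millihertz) 3.066e+05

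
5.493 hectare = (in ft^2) 5.913e+05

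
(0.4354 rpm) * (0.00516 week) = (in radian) 142.3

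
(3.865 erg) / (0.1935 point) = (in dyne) 566.2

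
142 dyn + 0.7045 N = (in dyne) 7.059e+04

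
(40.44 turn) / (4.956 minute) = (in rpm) 8.16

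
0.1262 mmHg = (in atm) 0.0001661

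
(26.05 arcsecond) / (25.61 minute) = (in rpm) 7.849e-07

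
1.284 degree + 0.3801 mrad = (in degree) 1.306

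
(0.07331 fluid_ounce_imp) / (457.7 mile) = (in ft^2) 3.044e-11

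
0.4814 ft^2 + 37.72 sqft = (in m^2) 3.549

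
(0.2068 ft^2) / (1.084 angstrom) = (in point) 5.024e+11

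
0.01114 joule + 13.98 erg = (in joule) 0.01114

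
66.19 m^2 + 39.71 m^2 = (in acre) 0.02617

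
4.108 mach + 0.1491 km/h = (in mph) 3129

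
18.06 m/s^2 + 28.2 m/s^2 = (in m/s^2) 46.26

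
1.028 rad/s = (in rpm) 9.817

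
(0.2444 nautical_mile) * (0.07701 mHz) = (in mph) 0.07797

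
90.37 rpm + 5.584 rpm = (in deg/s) 575.7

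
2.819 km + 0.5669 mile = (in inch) 1.469e+05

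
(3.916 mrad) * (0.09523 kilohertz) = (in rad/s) 0.3729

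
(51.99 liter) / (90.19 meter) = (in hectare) 5.764e-08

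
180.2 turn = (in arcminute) 3.892e+06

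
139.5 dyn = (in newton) 0.001395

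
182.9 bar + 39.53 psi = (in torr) 1.392e+05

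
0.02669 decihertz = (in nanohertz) 2.669e+06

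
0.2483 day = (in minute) 357.6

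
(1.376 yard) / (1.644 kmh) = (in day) 3.189e-05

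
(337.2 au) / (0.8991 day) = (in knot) 1.262e+09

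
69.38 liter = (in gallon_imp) 15.26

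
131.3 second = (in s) 131.3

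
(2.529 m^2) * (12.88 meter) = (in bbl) 204.9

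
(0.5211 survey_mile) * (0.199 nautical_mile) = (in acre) 76.37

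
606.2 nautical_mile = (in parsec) 3.638e-11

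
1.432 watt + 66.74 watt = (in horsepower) 0.09142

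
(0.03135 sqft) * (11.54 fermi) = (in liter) 3.361e-14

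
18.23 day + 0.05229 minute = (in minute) 2.625e+04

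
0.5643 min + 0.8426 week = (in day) 5.899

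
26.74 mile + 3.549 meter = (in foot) 1.412e+05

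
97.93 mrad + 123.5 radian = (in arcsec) 2.549e+07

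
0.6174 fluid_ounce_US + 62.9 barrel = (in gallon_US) 2642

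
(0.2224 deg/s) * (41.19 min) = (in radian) 9.593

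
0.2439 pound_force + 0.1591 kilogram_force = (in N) 2.645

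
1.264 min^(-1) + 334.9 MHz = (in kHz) 3.349e+05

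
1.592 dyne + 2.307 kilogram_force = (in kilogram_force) 2.307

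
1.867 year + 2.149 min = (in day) 681.5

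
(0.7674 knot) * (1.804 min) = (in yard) 46.73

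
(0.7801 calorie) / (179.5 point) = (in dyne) 5.154e+06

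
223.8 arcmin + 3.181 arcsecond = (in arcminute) 223.9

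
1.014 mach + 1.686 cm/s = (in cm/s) 3.453e+04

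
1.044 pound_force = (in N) 4.644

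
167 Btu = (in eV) 1.1e+24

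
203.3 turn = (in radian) 1277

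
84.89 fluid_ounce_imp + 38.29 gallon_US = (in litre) 147.4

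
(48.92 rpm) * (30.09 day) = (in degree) 7.631e+08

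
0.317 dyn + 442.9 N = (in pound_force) 99.57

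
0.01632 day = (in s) 1410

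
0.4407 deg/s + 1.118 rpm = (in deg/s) 7.149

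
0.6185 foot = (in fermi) 1.885e+14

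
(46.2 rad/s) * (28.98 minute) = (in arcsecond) 1.657e+10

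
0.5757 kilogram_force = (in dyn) 5.646e+05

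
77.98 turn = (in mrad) 4.9e+05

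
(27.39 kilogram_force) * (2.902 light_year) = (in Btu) 6.99e+15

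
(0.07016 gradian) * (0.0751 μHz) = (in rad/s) 8.277e-11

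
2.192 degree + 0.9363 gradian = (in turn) 0.00843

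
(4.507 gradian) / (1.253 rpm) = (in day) 6.245e-06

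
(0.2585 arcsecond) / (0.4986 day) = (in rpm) 2.778e-10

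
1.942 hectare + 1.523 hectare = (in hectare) 3.465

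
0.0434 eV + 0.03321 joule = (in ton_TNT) 7.937e-12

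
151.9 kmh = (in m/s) 42.19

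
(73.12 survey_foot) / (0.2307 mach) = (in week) 4.691e-07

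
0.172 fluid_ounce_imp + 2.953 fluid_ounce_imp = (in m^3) 8.879e-05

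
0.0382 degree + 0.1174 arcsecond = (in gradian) 0.04248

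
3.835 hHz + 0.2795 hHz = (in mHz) 4.114e+05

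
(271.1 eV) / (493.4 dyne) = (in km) 8.803e-18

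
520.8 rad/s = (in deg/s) 2.984e+04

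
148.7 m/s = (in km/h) 535.3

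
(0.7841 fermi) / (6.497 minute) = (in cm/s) 2.011e-16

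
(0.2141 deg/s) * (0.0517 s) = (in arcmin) 0.6641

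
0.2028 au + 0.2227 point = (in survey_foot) 9.954e+10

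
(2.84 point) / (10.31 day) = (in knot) 2.186e-09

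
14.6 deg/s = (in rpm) 2.433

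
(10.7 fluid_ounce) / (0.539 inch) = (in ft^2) 0.2488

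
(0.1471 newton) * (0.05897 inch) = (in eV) 1.375e+15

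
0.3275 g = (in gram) 0.3275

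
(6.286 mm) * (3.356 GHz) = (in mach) 6.196e+04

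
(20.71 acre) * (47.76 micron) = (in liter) 4003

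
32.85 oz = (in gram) 931.3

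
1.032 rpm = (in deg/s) 6.192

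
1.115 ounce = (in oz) 1.115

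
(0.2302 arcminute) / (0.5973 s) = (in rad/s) 0.0001121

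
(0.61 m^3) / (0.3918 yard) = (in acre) 0.0004207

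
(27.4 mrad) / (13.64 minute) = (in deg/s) 0.001918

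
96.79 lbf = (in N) 430.5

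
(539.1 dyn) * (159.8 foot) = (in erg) 2.626e+06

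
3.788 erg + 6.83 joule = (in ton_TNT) 1.632e-09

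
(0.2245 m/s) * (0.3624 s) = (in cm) 8.136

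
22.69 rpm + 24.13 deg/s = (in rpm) 26.71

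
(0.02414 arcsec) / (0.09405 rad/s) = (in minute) 2.074e-08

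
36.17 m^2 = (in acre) 0.008938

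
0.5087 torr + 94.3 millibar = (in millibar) 94.98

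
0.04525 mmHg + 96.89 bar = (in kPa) 9689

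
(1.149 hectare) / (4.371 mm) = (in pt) 7.451e+09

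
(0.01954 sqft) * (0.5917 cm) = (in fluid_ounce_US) 0.3632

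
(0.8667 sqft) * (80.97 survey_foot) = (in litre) 1987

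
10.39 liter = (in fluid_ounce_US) 351.3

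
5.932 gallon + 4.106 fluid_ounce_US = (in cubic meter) 0.02258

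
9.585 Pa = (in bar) 9.585e-05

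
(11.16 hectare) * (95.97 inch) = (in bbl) 1.711e+06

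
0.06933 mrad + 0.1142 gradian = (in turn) 0.0002965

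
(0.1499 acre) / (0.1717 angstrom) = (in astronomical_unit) 236.2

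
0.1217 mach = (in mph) 92.7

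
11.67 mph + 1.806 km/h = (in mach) 0.01679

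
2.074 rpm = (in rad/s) 0.2172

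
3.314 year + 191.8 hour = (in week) 173.9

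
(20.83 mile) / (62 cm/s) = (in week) 0.0894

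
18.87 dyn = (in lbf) 4.242e-05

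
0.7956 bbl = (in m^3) 0.1265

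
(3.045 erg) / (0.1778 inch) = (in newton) 6.743e-05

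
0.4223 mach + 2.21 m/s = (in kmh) 525.6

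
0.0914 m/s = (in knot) 0.1777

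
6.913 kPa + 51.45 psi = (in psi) 52.45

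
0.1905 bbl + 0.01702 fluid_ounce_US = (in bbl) 0.1905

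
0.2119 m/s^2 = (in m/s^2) 0.2119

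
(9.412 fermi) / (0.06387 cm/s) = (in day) 1.706e-16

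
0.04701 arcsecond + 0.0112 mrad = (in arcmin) 0.03929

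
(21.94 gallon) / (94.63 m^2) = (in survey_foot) 0.002879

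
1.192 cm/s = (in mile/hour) 0.02666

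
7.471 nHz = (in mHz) 7.471e-06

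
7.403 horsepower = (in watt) 5520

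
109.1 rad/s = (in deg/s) 6251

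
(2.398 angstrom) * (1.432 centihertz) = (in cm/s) 3.434e-10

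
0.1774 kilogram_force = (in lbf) 0.3911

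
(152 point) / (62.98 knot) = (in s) 0.001655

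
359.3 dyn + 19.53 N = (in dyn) 1.953e+06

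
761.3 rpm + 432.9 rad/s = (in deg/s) 2.937e+04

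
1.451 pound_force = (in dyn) 6.454e+05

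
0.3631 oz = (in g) 10.29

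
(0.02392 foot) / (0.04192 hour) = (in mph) 0.0001081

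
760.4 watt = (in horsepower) 1.02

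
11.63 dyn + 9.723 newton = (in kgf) 0.9915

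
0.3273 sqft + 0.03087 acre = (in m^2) 125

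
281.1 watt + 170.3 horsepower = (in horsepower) 170.7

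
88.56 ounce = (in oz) 88.56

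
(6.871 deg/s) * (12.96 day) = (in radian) 1.343e+05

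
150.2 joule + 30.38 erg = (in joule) 150.2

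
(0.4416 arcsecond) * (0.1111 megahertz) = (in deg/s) 13.63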